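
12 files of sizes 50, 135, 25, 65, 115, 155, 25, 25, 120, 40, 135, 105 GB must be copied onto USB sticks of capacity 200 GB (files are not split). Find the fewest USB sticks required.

6

Total = 155 + 135 + 135 + 120 + 115 + 105 + 65 + 50 + 40 + 25 + 25 + 25 = 995 GB.
Lower bound: ⌈995/200⌉ = 5 USB sticks.
Also, 6 files each exceed 100 GB, and no two of those can share a USB stick, so at least 6 USB sticks are needed.
A packing using 6 USB sticks:
  USB stick 1: 155 + 40 = 195
  USB stick 2: 135 + 65 = 200
  USB stick 3: 135 + 50 = 185
  USB stick 4: 120 + 25 + 25 + 25 = 195
  USB stick 5: 115 = 115
  USB stick 6: 105 = 105
This matches the lower bound, so 6 is optimal.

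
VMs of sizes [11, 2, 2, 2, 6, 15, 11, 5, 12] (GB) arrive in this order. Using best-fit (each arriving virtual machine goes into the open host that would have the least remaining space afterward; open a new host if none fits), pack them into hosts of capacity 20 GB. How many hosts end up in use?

  11 → host 1 (new)  [load 11/20]
  2 → host 1  [load 13/20]
  2 → host 1  [load 15/20]
  2 → host 1  [load 17/20]
  6 → host 2 (new)  [load 6/20]
  15 → host 3 (new)  [load 15/20]
  11 → host 2  [load 17/20]
  5 → host 3  [load 20/20]
  12 → host 4 (new)  [load 12/20]
4 hosts opened.

4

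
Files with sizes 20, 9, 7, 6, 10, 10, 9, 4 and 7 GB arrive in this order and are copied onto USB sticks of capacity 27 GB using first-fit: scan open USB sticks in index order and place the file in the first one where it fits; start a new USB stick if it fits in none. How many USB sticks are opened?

  20 → USB stick 1 (new)  [load 20/27]
  9 → USB stick 2 (new)  [load 9/27]
  7 → USB stick 1  [load 27/27]
  6 → USB stick 2  [load 15/27]
  10 → USB stick 2  [load 25/27]
  10 → USB stick 3 (new)  [load 10/27]
  9 → USB stick 3  [load 19/27]
  4 → USB stick 3  [load 23/27]
  7 → USB stick 4 (new)  [load 7/27]
4 USB sticks opened.

4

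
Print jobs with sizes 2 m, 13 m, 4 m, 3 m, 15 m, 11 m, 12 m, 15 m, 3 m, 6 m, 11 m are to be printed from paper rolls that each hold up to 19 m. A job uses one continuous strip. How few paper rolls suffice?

6

Total = 15 + 15 + 13 + 12 + 11 + 11 + 6 + 4 + 3 + 3 + 2 = 95 m.
Lower bound: ⌈95/19⌉ = 5 paper rolls.
Also, 6 print jobs each exceed 19/2 m, and no two of those can share a roll, so at least 6 paper rolls are needed.
A packing using 6 paper rolls:
  roll 1: 15 + 4 = 19
  roll 2: 15 + 3 = 18
  roll 3: 13 + 6 = 19
  roll 4: 12 + 3 + 2 = 17
  roll 5: 11 = 11
  roll 6: 11 = 11
This matches the lower bound, so 6 is optimal.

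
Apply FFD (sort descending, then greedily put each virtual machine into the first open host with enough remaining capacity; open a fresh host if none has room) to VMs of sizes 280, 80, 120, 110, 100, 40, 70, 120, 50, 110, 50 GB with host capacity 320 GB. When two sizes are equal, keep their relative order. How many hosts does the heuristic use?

Sorted descending: 280, 120, 120, 110, 110, 100, 80, 70, 50, 50, 40.
  280 → host 1 (new)  [load 280/320]
  120 → host 2 (new)  [load 120/320]
  120 → host 2  [load 240/320]
  110 → host 3 (new)  [load 110/320]
  110 → host 3  [load 220/320]
  100 → host 3  [load 320/320]
  80 → host 2  [load 320/320]
  70 → host 4 (new)  [load 70/320]
  50 → host 4  [load 120/320]
  50 → host 4  [load 170/320]
  40 → host 1  [load 320/320]
4 hosts opened.

4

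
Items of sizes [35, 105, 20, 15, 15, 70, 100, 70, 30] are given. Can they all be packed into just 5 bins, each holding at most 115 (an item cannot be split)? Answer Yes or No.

A valid assignment using 5 bins:
  bin 1: 105 = 105
  bin 2: 100 + 15 = 115
  bin 3: 70 + 35 = 105
  bin 4: 70 + 30 + 15 = 115
  bin 5: 20 = 20
Every load is within 115, so 5 bins suffice.

Yes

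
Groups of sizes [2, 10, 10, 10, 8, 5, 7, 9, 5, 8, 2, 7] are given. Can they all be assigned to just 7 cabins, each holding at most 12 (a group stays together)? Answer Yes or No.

Total = 83; ⌈83/12⌉ = 7.
8 groups each exceed half the capacity and cannot share a cabin, forcing at least 8 cabins.
At least 8 cabins are required, but only 7 are allowed.

No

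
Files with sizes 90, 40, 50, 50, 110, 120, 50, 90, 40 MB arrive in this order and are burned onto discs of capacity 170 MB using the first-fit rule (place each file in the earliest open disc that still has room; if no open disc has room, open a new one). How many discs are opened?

5

  90 → disc 1 (new)  [load 90/170]
  40 → disc 1  [load 130/170]
  50 → disc 2 (new)  [load 50/170]
  50 → disc 2  [load 100/170]
  110 → disc 3 (new)  [load 110/170]
  120 → disc 4 (new)  [load 120/170]
  50 → disc 2  [load 150/170]
  90 → disc 5 (new)  [load 90/170]
  40 → disc 1  [load 170/170]
5 discs opened.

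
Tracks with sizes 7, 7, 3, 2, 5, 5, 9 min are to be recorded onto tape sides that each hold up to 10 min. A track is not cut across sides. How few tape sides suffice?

Total = 9 + 7 + 7 + 5 + 5 + 3 + 2 = 38 min.
Lower bound: ⌈38/10⌉ = 4 tape sides.
A packing using 4 tape sides:
  side 1: 9 = 9
  side 2: 7 + 3 = 10
  side 3: 7 + 2 = 9
  side 4: 5 + 5 = 10
This matches the lower bound, so 4 is optimal.

4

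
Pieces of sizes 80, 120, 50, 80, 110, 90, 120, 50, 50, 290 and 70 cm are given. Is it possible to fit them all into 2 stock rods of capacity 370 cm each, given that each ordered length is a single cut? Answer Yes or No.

No

Total = 1110 cm; ⌈1110/370⌉ = 3.
At least 3 stock rods are required, but only 2 are allowed.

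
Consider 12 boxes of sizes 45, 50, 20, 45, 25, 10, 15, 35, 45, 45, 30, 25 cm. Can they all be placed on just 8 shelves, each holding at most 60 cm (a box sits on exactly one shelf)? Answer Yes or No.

Yes

A valid assignment using 8 shelves:
  shelf 1: 50 + 10 = 60
  shelf 2: 45 + 15 = 60
  shelf 3: 45 = 45
  shelf 4: 45 = 45
  shelf 5: 45 = 45
  shelf 6: 35 + 25 = 60
  shelf 7: 30 + 25 = 55
  shelf 8: 20 = 20
Every load is within 60 cm, so 8 shelves suffice.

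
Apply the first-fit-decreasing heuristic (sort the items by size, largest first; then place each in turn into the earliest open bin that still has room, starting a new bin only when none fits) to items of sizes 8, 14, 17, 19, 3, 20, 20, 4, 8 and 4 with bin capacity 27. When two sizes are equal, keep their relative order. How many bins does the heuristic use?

Sorted descending: 20, 20, 19, 17, 14, 8, 8, 4, 4, 3.
  20 → bin 1 (new)  [load 20/27]
  20 → bin 2 (new)  [load 20/27]
  19 → bin 3 (new)  [load 19/27]
  17 → bin 4 (new)  [load 17/27]
  14 → bin 5 (new)  [load 14/27]
  8 → bin 3  [load 27/27]
  8 → bin 4  [load 25/27]
  4 → bin 1  [load 24/27]
  4 → bin 2  [load 24/27]
  3 → bin 1  [load 27/27]
5 bins opened.

5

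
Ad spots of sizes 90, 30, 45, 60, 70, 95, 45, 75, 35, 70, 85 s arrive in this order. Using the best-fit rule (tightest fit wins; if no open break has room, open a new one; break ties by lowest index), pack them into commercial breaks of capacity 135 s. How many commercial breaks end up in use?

7

  90 → break 1 (new)  [load 90/135]
  30 → break 1  [load 120/135]
  45 → break 2 (new)  [load 45/135]
  60 → break 2  [load 105/135]
  70 → break 3 (new)  [load 70/135]
  95 → break 4 (new)  [load 95/135]
  45 → break 3  [load 115/135]
  75 → break 5 (new)  [load 75/135]
  35 → break 4  [load 130/135]
  70 → break 6 (new)  [load 70/135]
  85 → break 7 (new)  [load 85/135]
7 commercial breaks opened.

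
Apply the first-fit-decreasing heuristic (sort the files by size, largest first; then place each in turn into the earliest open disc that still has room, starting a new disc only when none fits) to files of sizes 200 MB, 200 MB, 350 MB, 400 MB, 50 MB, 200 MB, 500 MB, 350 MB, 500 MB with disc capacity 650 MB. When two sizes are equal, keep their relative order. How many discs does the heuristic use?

5

Sorted descending: 500, 500, 400, 350, 350, 200, 200, 200, 50.
  500 → disc 1 (new)  [load 500/650]
  500 → disc 2 (new)  [load 500/650]
  400 → disc 3 (new)  [load 400/650]
  350 → disc 4 (new)  [load 350/650]
  350 → disc 5 (new)  [load 350/650]
  200 → disc 3  [load 600/650]
  200 → disc 4  [load 550/650]
  200 → disc 5  [load 550/650]
  50 → disc 1  [load 550/650]
5 discs opened.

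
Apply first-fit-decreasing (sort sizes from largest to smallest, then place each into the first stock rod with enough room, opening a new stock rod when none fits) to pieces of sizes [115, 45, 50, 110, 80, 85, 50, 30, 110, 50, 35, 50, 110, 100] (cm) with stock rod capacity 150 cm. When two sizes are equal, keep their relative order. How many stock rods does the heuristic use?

Sorted descending: 115, 110, 110, 110, 100, 85, 80, 50, 50, 50, 50, 45, 35, 30.
  115 → stock rod 1 (new)  [load 115/150]
  110 → stock rod 2 (new)  [load 110/150]
  110 → stock rod 3 (new)  [load 110/150]
  110 → stock rod 4 (new)  [load 110/150]
  100 → stock rod 5 (new)  [load 100/150]
  85 → stock rod 6 (new)  [load 85/150]
  80 → stock rod 7 (new)  [load 80/150]
  50 → stock rod 5  [load 150/150]
  50 → stock rod 6  [load 135/150]
  50 → stock rod 7  [load 130/150]
  50 → stock rod 8 (new)  [load 50/150]
  45 → stock rod 8  [load 95/150]
  35 → stock rod 1  [load 150/150]
  30 → stock rod 2  [load 140/150]
8 stock rods opened.

8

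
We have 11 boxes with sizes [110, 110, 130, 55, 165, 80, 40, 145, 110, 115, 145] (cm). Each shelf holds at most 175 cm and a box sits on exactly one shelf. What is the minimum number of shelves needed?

9

Total = 165 + 145 + 145 + 130 + 115 + 110 + 110 + 110 + 80 + 55 + 40 = 1205 cm.
Lower bound: ⌈1205/175⌉ = 7 shelves.
Also, 8 boxes each exceed 175/2 cm, and no two of those can share a shelf, so at least 8 shelves are needed.
A packing using 9 shelves:
  shelf 1: 165 = 165
  shelf 2: 145 = 145
  shelf 3: 145 = 145
  shelf 4: 130 + 40 = 170
  shelf 5: 115 + 55 = 170
  shelf 6: 110 = 110
  shelf 7: 110 = 110
  shelf 8: 110 = 110
  shelf 9: 80 = 80
No arrangement into 8 shelves stays within capacity, so 9 is optimal.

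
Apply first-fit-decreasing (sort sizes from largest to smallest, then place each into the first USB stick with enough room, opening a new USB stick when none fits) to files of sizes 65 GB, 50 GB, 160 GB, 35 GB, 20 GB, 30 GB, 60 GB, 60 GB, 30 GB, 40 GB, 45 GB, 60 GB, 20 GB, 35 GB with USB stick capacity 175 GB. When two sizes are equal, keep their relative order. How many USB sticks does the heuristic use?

Sorted descending: 160, 65, 60, 60, 60, 50, 45, 40, 35, 35, 30, 30, 20, 20.
  160 → USB stick 1 (new)  [load 160/175]
  65 → USB stick 2 (new)  [load 65/175]
  60 → USB stick 2  [load 125/175]
  60 → USB stick 3 (new)  [load 60/175]
  60 → USB stick 3  [load 120/175]
  50 → USB stick 2  [load 175/175]
  45 → USB stick 3  [load 165/175]
  40 → USB stick 4 (new)  [load 40/175]
  35 → USB stick 4  [load 75/175]
  35 → USB stick 4  [load 110/175]
  30 → USB stick 4  [load 140/175]
  30 → USB stick 4  [load 170/175]
  20 → USB stick 5 (new)  [load 20/175]
  20 → USB stick 5  [load 40/175]
5 USB sticks opened.

5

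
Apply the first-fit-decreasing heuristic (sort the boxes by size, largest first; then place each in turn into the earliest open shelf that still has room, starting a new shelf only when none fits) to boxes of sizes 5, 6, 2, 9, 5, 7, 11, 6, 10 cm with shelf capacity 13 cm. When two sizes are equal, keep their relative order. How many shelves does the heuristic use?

6

Sorted descending: 11, 10, 9, 7, 6, 6, 5, 5, 2.
  11 → shelf 1 (new)  [load 11/13]
  10 → shelf 2 (new)  [load 10/13]
  9 → shelf 3 (new)  [load 9/13]
  7 → shelf 4 (new)  [load 7/13]
  6 → shelf 4  [load 13/13]
  6 → shelf 5 (new)  [load 6/13]
  5 → shelf 5  [load 11/13]
  5 → shelf 6 (new)  [load 5/13]
  2 → shelf 1  [load 13/13]
6 shelves opened.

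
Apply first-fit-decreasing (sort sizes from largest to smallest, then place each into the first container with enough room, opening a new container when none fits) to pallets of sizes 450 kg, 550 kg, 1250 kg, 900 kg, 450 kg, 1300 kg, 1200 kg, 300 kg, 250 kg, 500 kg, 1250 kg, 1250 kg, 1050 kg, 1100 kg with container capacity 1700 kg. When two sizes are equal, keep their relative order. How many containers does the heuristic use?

8

Sorted descending: 1300, 1250, 1250, 1250, 1200, 1100, 1050, 900, 550, 500, 450, 450, 300, 250.
  1300 → container 1 (new)  [load 1300/1700]
  1250 → container 2 (new)  [load 1250/1700]
  1250 → container 3 (new)  [load 1250/1700]
  1250 → container 4 (new)  [load 1250/1700]
  1200 → container 5 (new)  [load 1200/1700]
  1100 → container 6 (new)  [load 1100/1700]
  1050 → container 7 (new)  [load 1050/1700]
  900 → container 8 (new)  [load 900/1700]
  550 → container 6  [load 1650/1700]
  500 → container 5  [load 1700/1700]
  450 → container 2  [load 1700/1700]
  450 → container 3  [load 1700/1700]
  300 → container 1  [load 1600/1700]
  250 → container 4  [load 1500/1700]
8 containers opened.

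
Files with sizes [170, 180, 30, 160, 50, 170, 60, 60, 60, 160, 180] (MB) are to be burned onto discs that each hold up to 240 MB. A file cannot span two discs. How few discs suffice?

6

Total = 180 + 180 + 170 + 170 + 160 + 160 + 60 + 60 + 60 + 50 + 30 = 1280 MB.
Lower bound: ⌈1280/240⌉ = 6 discs.
A packing using 6 discs:
  disc 1: 180 + 60 = 240
  disc 2: 180 + 60 = 240
  disc 3: 170 + 60 = 230
  disc 4: 170 + 50 = 220
  disc 5: 160 + 30 = 190
  disc 6: 160 = 160
This matches the lower bound, so 6 is optimal.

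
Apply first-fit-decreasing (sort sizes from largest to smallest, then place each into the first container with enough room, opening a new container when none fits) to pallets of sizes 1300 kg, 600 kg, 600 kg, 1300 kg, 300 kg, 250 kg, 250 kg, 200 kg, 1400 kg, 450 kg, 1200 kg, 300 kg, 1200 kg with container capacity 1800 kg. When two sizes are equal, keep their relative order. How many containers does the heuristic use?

6

Sorted descending: 1400, 1300, 1300, 1200, 1200, 600, 600, 450, 300, 300, 250, 250, 200.
  1400 → container 1 (new)  [load 1400/1800]
  1300 → container 2 (new)  [load 1300/1800]
  1300 → container 3 (new)  [load 1300/1800]
  1200 → container 4 (new)  [load 1200/1800]
  1200 → container 5 (new)  [load 1200/1800]
  600 → container 4  [load 1800/1800]
  600 → container 5  [load 1800/1800]
  450 → container 2  [load 1750/1800]
  300 → container 1  [load 1700/1800]
  300 → container 3  [load 1600/1800]
  250 → container 6 (new)  [load 250/1800]
  250 → container 6  [load 500/1800]
  200 → container 3  [load 1800/1800]
6 containers opened.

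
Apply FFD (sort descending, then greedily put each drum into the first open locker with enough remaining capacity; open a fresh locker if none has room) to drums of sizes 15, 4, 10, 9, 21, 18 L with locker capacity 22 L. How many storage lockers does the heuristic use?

Sorted descending: 21, 18, 15, 10, 9, 4.
  21 → locker 1 (new)  [load 21/22]
  18 → locker 2 (new)  [load 18/22]
  15 → locker 3 (new)  [load 15/22]
  10 → locker 4 (new)  [load 10/22]
  9 → locker 4  [load 19/22]
  4 → locker 2  [load 22/22]
4 storage lockers opened.

4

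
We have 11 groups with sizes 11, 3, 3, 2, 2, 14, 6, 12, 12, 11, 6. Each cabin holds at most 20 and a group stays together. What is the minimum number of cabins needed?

Total = 14 + 12 + 12 + 11 + 11 + 6 + 6 + 3 + 3 + 2 + 2 = 82.
Lower bound: ⌈82/20⌉ = 5 cabins.
A packing using 5 cabins:
  cabin 1: 14 + 6 = 20
  cabin 2: 12 + 6 + 2 = 20
  cabin 3: 12 + 3 + 3 + 2 = 20
  cabin 4: 11 = 11
  cabin 5: 11 = 11
This matches the lower bound, so 5 is optimal.

5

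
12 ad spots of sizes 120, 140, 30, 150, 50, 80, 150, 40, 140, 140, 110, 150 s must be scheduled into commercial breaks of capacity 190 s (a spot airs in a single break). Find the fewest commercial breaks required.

Total = 150 + 150 + 150 + 140 + 140 + 140 + 120 + 110 + 80 + 50 + 40 + 30 = 1300 s.
Lower bound: ⌈1300/190⌉ = 7 commercial breaks.
Also, 8 ad spots each exceed 95 s, and no two of those can share a break, so at least 8 commercial breaks are needed.
A packing using 8 commercial breaks:
  break 1: 150 + 40 = 190
  break 2: 150 + 30 = 180
  break 3: 150 = 150
  break 4: 140 + 50 = 190
  break 5: 140 = 140
  break 6: 140 = 140
  break 7: 120 = 120
  break 8: 110 + 80 = 190
This matches the lower bound, so 8 is optimal.

8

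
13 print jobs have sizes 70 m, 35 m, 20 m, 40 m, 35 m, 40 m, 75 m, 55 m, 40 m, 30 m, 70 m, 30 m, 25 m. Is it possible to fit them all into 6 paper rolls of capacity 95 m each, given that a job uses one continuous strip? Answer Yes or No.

No

Total = 565 m; ⌈565/95⌉ = 6.
The bound of 6 does not rule out 6, but exhaustive search shows no assignment into 6 paper rolls of capacity 95 m exists — the minimum is 7.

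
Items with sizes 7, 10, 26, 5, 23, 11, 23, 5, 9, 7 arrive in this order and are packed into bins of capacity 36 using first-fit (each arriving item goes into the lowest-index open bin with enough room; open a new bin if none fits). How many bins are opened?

  7 → bin 1 (new)  [load 7/36]
  10 → bin 1  [load 17/36]
  26 → bin 2 (new)  [load 26/36]
  5 → bin 1  [load 22/36]
  23 → bin 3 (new)  [load 23/36]
  11 → bin 1  [load 33/36]
  23 → bin 4 (new)  [load 23/36]
  5 → bin 2  [load 31/36]
  9 → bin 3  [load 32/36]
  7 → bin 4  [load 30/36]
4 bins opened.

4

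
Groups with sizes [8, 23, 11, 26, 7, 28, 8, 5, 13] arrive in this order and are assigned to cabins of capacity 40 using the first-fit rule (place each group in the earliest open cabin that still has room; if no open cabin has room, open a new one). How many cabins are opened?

4

  8 → cabin 1 (new)  [load 8/40]
  23 → cabin 1  [load 31/40]
  11 → cabin 2 (new)  [load 11/40]
  26 → cabin 2  [load 37/40]
  7 → cabin 1  [load 38/40]
  28 → cabin 3 (new)  [load 28/40]
  8 → cabin 3  [load 36/40]
  5 → cabin 4 (new)  [load 5/40]
  13 → cabin 4  [load 18/40]
4 cabins opened.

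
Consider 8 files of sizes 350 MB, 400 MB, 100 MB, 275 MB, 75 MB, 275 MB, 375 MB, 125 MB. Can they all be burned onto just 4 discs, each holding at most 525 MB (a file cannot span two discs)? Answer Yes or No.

Total = 1975 MB; ⌈1975/525⌉ = 4.
5 files each exceed half the capacity and cannot share a disc, forcing at least 5 discs.
At least 5 discs are required, but only 4 are allowed.

No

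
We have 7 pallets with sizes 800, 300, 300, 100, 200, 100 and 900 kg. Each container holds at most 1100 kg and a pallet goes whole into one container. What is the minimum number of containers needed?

3

Total = 900 + 800 + 300 + 300 + 200 + 100 + 100 = 2700 kg.
Lower bound: ⌈2700/1100⌉ = 3 containers.
A packing using 3 containers:
  container 1: 900 + 200 = 1100
  container 2: 800 + 300 = 1100
  container 3: 300 + 100 + 100 = 500
This matches the lower bound, so 3 is optimal.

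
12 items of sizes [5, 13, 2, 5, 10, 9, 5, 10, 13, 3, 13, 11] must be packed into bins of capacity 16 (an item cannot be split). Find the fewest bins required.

7

Total = 13 + 13 + 13 + 11 + 10 + 10 + 9 + 5 + 5 + 5 + 3 + 2 = 99.
Lower bound: ⌈99/16⌉ = 7 bins.
A packing using 7 bins:
  bin 1: 13 + 3 = 16
  bin 2: 13 + 2 = 15
  bin 3: 13 = 13
  bin 4: 11 + 5 = 16
  bin 5: 10 + 5 = 15
  bin 6: 10 + 5 = 15
  bin 7: 9 = 9
This matches the lower bound, so 7 is optimal.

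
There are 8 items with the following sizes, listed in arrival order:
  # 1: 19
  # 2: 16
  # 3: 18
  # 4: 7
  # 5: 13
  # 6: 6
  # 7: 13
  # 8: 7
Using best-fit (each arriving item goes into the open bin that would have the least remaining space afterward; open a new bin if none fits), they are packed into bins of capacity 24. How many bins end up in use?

5

  19 → bin 1 (new)  [load 19/24]
  16 → bin 2 (new)  [load 16/24]
  18 → bin 3 (new)  [load 18/24]
  7 → bin 2  [load 23/24]
  13 → bin 4 (new)  [load 13/24]
  6 → bin 3  [load 24/24]
  13 → bin 5 (new)  [load 13/24]
  7 → bin 4  [load 20/24]
5 bins opened.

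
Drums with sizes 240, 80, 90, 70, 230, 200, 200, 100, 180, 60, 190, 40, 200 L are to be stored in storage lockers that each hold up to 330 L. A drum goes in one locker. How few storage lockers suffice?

7

Total = 240 + 230 + 200 + 200 + 200 + 190 + 180 + 100 + 90 + 80 + 70 + 60 + 40 = 1880 L.
Lower bound: ⌈1880/330⌉ = 6 storage lockers.
Also, 7 drums each exceed 165 L, and no two of those can share a locker, so at least 7 storage lockers are needed.
A packing using 7 storage lockers:
  locker 1: 240 + 90 = 330
  locker 2: 230 + 100 = 330
  locker 3: 200 + 80 + 40 = 320
  locker 4: 200 + 70 + 60 = 330
  locker 5: 200 = 200
  locker 6: 190 = 190
  locker 7: 180 = 180
This matches the lower bound, so 7 is optimal.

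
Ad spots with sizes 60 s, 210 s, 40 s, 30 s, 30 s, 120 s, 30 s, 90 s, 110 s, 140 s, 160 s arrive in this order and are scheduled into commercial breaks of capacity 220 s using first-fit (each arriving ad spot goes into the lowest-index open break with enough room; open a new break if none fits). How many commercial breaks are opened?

6

  60 → break 1 (new)  [load 60/220]
  210 → break 2 (new)  [load 210/220]
  40 → break 1  [load 100/220]
  30 → break 1  [load 130/220]
  30 → break 1  [load 160/220]
  120 → break 3 (new)  [load 120/220]
  30 → break 1  [load 190/220]
  90 → break 3  [load 210/220]
  110 → break 4 (new)  [load 110/220]
  140 → break 5 (new)  [load 140/220]
  160 → break 6 (new)  [load 160/220]
6 commercial breaks opened.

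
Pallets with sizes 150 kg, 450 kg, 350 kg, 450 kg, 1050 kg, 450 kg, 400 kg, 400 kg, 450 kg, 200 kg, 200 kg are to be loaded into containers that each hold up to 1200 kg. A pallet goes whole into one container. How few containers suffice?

4

Total = 1050 + 450 + 450 + 450 + 450 + 400 + 400 + 350 + 200 + 200 + 150 = 4550 kg.
Lower bound: ⌈4550/1200⌉ = 4 containers.
A packing using 4 containers:
  container 1: 1050 + 150 = 1200
  container 2: 450 + 450 + 200 = 1100
  container 3: 450 + 450 + 200 = 1100
  container 4: 400 + 400 + 350 = 1150
This matches the lower bound, so 4 is optimal.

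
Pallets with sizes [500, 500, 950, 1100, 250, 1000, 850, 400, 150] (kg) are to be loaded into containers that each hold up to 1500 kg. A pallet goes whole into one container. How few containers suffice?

4

Total = 1100 + 1000 + 950 + 850 + 500 + 500 + 400 + 250 + 150 = 5700 kg.
Lower bound: ⌈5700/1500⌉ = 4 containers.
A packing using 4 containers:
  container 1: 1100 + 400 = 1500
  container 2: 1000 + 500 = 1500
  container 3: 950 + 500 = 1450
  container 4: 850 + 250 + 150 = 1250
This matches the lower bound, so 4 is optimal.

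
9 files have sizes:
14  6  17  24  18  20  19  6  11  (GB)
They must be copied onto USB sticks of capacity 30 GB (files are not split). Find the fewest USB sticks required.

Total = 24 + 20 + 19 + 18 + 17 + 14 + 11 + 6 + 6 = 135 GB.
Lower bound: ⌈135/30⌉ = 5 USB sticks.
A packing using 6 USB sticks:
  USB stick 1: 24 + 6 = 30
  USB stick 2: 20 + 6 = 26
  USB stick 3: 19 + 11 = 30
  USB stick 4: 18 = 18
  USB stick 5: 17 = 17
  USB stick 6: 14 = 14
No arrangement into 5 USB sticks stays within capacity, so 6 is optimal.

6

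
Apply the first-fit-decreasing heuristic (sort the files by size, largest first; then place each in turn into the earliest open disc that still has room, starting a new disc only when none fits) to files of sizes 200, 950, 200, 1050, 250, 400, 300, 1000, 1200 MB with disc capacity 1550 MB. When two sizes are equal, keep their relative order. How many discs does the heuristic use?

4

Sorted descending: 1200, 1050, 1000, 950, 400, 300, 250, 200, 200.
  1200 → disc 1 (new)  [load 1200/1550]
  1050 → disc 2 (new)  [load 1050/1550]
  1000 → disc 3 (new)  [load 1000/1550]
  950 → disc 4 (new)  [load 950/1550]
  400 → disc 2  [load 1450/1550]
  300 → disc 1  [load 1500/1550]
  250 → disc 3  [load 1250/1550]
  200 → disc 3  [load 1450/1550]
  200 → disc 4  [load 1150/1550]
4 discs opened.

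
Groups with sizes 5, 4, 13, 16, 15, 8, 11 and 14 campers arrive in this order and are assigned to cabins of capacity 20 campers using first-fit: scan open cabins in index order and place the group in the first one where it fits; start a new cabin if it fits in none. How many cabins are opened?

6

  5 → cabin 1 (new)  [load 5/20]
  4 → cabin 1  [load 9/20]
  13 → cabin 2 (new)  [load 13/20]
  16 → cabin 3 (new)  [load 16/20]
  15 → cabin 4 (new)  [load 15/20]
  8 → cabin 1  [load 17/20]
  11 → cabin 5 (new)  [load 11/20]
  14 → cabin 6 (new)  [load 14/20]
6 cabins opened.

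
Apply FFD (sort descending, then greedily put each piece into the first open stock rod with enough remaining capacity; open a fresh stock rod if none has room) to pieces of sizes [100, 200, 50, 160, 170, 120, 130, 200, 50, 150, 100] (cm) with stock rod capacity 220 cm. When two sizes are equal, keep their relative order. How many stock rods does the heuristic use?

8

Sorted descending: 200, 200, 170, 160, 150, 130, 120, 100, 100, 50, 50.
  200 → stock rod 1 (new)  [load 200/220]
  200 → stock rod 2 (new)  [load 200/220]
  170 → stock rod 3 (new)  [load 170/220]
  160 → stock rod 4 (new)  [load 160/220]
  150 → stock rod 5 (new)  [load 150/220]
  130 → stock rod 6 (new)  [load 130/220]
  120 → stock rod 7 (new)  [load 120/220]
  100 → stock rod 7  [load 220/220]
  100 → stock rod 8 (new)  [load 100/220]
  50 → stock rod 3  [load 220/220]
  50 → stock rod 4  [load 210/220]
8 stock rods opened.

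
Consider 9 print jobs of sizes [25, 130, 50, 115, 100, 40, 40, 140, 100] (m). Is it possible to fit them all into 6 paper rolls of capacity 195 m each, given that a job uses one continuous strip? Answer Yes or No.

Yes

A valid assignment using 5 paper rolls:
  roll 1: 140 + 50 = 190
  roll 2: 130 + 40 + 25 = 195
  roll 3: 115 + 40 = 155
  roll 4: 100 = 100
  roll 5: 100 = 100
That uses only 5 ≤ 6, so 6 paper rolls are enough.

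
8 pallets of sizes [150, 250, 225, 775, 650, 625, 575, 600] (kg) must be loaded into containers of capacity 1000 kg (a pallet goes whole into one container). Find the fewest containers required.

5

Total = 775 + 650 + 625 + 600 + 575 + 250 + 225 + 150 = 3850 kg.
Lower bound: ⌈3850/1000⌉ = 4 containers.
Also, 5 pallets each exceed 500 kg, and no two of those can share a container, so at least 5 containers are needed.
A packing using 5 containers:
  container 1: 775 + 225 = 1000
  container 2: 650 + 250 = 900
  container 3: 625 + 150 = 775
  container 4: 600 = 600
  container 5: 575 = 575
This matches the lower bound, so 5 is optimal.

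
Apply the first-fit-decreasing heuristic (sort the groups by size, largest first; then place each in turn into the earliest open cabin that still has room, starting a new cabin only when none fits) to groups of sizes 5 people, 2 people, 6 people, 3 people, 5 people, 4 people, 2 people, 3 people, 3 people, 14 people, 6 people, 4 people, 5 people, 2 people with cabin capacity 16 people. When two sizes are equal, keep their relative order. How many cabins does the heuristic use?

5

Sorted descending: 14, 6, 6, 5, 5, 5, 4, 4, 3, 3, 3, 2, 2, 2.
  14 → cabin 1 (new)  [load 14/16]
  6 → cabin 2 (new)  [load 6/16]
  6 → cabin 2  [load 12/16]
  5 → cabin 3 (new)  [load 5/16]
  5 → cabin 3  [load 10/16]
  5 → cabin 3  [load 15/16]
  4 → cabin 2  [load 16/16]
  4 → cabin 4 (new)  [load 4/16]
  3 → cabin 4  [load 7/16]
  3 → cabin 4  [load 10/16]
  3 → cabin 4  [load 13/16]
  2 → cabin 1  [load 16/16]
  2 → cabin 4  [load 15/16]
  2 → cabin 5 (new)  [load 2/16]
5 cabins opened.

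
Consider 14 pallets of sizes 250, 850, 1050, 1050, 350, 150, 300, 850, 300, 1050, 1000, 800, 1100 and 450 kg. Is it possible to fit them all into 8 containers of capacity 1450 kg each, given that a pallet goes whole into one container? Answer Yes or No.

Yes

A valid assignment using 8 containers:
  container 1: 1100 + 350 = 1450
  container 2: 1050 + 300 = 1350
  container 3: 1050 + 300 = 1350
  container 4: 1050 + 250 + 150 = 1450
  container 5: 1000 + 450 = 1450
  container 6: 850 = 850
  container 7: 850 = 850
  container 8: 800 = 800
Every load is within 1450 kg, so 8 containers suffice.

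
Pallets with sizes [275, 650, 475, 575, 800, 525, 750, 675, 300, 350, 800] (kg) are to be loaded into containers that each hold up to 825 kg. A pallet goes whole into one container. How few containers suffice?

9

Total = 800 + 800 + 750 + 675 + 650 + 575 + 525 + 475 + 350 + 300 + 275 = 6175 kg.
Lower bound: ⌈6175/825⌉ = 8 containers.
A packing using 9 containers:
  container 1: 800 = 800
  container 2: 800 = 800
  container 3: 750 = 750
  container 4: 675 = 675
  container 5: 650 = 650
  container 6: 575 = 575
  container 7: 525 + 300 = 825
  container 8: 475 + 350 = 825
  container 9: 275 = 275
No arrangement into 8 containers stays within capacity, so 9 is optimal.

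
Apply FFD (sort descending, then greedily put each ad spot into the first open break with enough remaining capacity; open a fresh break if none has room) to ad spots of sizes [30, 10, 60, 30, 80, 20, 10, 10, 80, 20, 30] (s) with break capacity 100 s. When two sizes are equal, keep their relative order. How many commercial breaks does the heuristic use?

4

Sorted descending: 80, 80, 60, 30, 30, 30, 20, 20, 10, 10, 10.
  80 → break 1 (new)  [load 80/100]
  80 → break 2 (new)  [load 80/100]
  60 → break 3 (new)  [load 60/100]
  30 → break 3  [load 90/100]
  30 → break 4 (new)  [load 30/100]
  30 → break 4  [load 60/100]
  20 → break 1  [load 100/100]
  20 → break 2  [load 100/100]
  10 → break 3  [load 100/100]
  10 → break 4  [load 70/100]
  10 → break 4  [load 80/100]
4 commercial breaks opened.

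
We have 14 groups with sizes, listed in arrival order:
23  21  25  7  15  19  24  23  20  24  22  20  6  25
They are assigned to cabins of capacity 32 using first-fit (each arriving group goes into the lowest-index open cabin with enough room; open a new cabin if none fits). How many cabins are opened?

12

  23 → cabin 1 (new)  [load 23/32]
  21 → cabin 2 (new)  [load 21/32]
  25 → cabin 3 (new)  [load 25/32]
  7 → cabin 1  [load 30/32]
  15 → cabin 4 (new)  [load 15/32]
  19 → cabin 5 (new)  [load 19/32]
  24 → cabin 6 (new)  [load 24/32]
  23 → cabin 7 (new)  [load 23/32]
  20 → cabin 8 (new)  [load 20/32]
  24 → cabin 9 (new)  [load 24/32]
  22 → cabin 10 (new)  [load 22/32]
  20 → cabin 11 (new)  [load 20/32]
  6 → cabin 2  [load 27/32]
  25 → cabin 12 (new)  [load 25/32]
12 cabins opened.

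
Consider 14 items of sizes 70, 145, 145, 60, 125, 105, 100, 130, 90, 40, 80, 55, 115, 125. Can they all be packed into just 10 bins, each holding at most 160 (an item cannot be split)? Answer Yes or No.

A valid assignment using 10 bins:
  bin 1: 145 = 145
  bin 2: 145 = 145
  bin 3: 130 = 130
  bin 4: 125 = 125
  bin 5: 125 = 125
  bin 6: 115 + 40 = 155
  bin 7: 105 + 55 = 160
  bin 8: 100 + 60 = 160
  bin 9: 90 + 70 = 160
  bin 10: 80 = 80
Every load is within 160, so 10 bins suffice.

Yes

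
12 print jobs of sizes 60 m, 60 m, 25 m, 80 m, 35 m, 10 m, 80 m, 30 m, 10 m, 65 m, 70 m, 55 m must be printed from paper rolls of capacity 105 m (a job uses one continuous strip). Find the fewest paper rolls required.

7

Total = 80 + 80 + 70 + 65 + 60 + 60 + 55 + 35 + 30 + 25 + 10 + 10 = 580 m.
Lower bound: ⌈580/105⌉ = 6 paper rolls.
Also, 7 print jobs each exceed 105/2 m, and no two of those can share a roll, so at least 7 paper rolls are needed.
A packing using 7 paper rolls:
  roll 1: 80 + 25 = 105
  roll 2: 80 + 10 + 10 = 100
  roll 3: 70 + 35 = 105
  roll 4: 65 + 30 = 95
  roll 5: 60 = 60
  roll 6: 60 = 60
  roll 7: 55 = 55
This matches the lower bound, so 7 is optimal.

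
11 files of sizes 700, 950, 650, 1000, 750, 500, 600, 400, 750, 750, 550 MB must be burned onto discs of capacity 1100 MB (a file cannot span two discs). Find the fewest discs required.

Total = 1000 + 950 + 750 + 750 + 750 + 700 + 650 + 600 + 550 + 500 + 400 = 7600 MB.
Lower bound: ⌈7600/1100⌉ = 7 discs.
Also, 8 files each exceed 550 MB, and no two of those can share a disc, so at least 8 discs are needed.
A packing using 9 discs:
  disc 1: 1000 = 1000
  disc 2: 950 = 950
  disc 3: 750 = 750
  disc 4: 750 = 750
  disc 5: 750 = 750
  disc 6: 700 + 400 = 1100
  disc 7: 650 = 650
  disc 8: 600 + 500 = 1100
  disc 9: 550 = 550
No arrangement into 8 discs stays within capacity, so 9 is optimal.

9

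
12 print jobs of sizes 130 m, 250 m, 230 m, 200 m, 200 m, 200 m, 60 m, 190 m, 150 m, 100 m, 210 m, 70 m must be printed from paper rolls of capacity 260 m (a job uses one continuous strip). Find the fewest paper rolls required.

9

Total = 250 + 230 + 210 + 200 + 200 + 200 + 190 + 150 + 130 + 100 + 70 + 60 = 1990 m.
Lower bound: ⌈1990/260⌉ = 8 paper rolls.
A packing using 9 paper rolls:
  roll 1: 250 = 250
  roll 2: 230 = 230
  roll 3: 210 = 210
  roll 4: 200 + 60 = 260
  roll 5: 200 = 200
  roll 6: 200 = 200
  roll 7: 190 + 70 = 260
  roll 8: 150 + 100 = 250
  roll 9: 130 = 130
No arrangement into 8 paper rolls stays within capacity, so 9 is optimal.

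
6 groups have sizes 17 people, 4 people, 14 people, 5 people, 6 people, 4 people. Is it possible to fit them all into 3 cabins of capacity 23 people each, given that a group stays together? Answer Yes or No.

A valid assignment using 3 cabins:
  cabin 1: 17 + 6 = 23
  cabin 2: 14 + 5 + 4 = 23
  cabin 3: 4 = 4
Every load is within 23 people, so 3 cabins suffice.

Yes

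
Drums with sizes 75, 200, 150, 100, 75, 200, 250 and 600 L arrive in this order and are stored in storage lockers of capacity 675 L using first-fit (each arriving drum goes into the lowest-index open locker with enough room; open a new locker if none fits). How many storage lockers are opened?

3

  75 → locker 1 (new)  [load 75/675]
  200 → locker 1  [load 275/675]
  150 → locker 1  [load 425/675]
  100 → locker 1  [load 525/675]
  75 → locker 1  [load 600/675]
  200 → locker 2 (new)  [load 200/675]
  250 → locker 2  [load 450/675]
  600 → locker 3 (new)  [load 600/675]
3 storage lockers opened.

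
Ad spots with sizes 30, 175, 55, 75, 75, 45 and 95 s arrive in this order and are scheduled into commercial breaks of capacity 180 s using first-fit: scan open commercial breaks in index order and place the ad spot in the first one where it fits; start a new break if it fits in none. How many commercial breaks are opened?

4

  30 → break 1 (new)  [load 30/180]
  175 → break 2 (new)  [load 175/180]
  55 → break 1  [load 85/180]
  75 → break 1  [load 160/180]
  75 → break 3 (new)  [load 75/180]
  45 → break 3  [load 120/180]
  95 → break 4 (new)  [load 95/180]
4 commercial breaks opened.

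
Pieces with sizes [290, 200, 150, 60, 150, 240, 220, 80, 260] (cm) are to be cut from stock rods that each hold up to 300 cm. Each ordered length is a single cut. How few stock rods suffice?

6

Total = 290 + 260 + 240 + 220 + 200 + 150 + 150 + 80 + 60 = 1650 cm.
Lower bound: ⌈1650/300⌉ = 6 stock rods.
A packing using 6 stock rods:
  stock rod 1: 290 = 290
  stock rod 2: 260 = 260
  stock rod 3: 240 + 60 = 300
  stock rod 4: 220 + 80 = 300
  stock rod 5: 200 = 200
  stock rod 6: 150 + 150 = 300
This matches the lower bound, so 6 is optimal.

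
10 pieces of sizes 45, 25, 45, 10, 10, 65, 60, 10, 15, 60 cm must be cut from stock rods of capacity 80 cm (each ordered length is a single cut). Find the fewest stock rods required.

Total = 65 + 60 + 60 + 45 + 45 + 25 + 15 + 10 + 10 + 10 = 345 cm.
Lower bound: ⌈345/80⌉ = 5 stock rods.
A packing using 5 stock rods:
  stock rod 1: 65 + 15 = 80
  stock rod 2: 60 + 10 + 10 = 80
  stock rod 3: 60 + 10 = 70
  stock rod 4: 45 + 25 = 70
  stock rod 5: 45 = 45
This matches the lower bound, so 5 is optimal.

5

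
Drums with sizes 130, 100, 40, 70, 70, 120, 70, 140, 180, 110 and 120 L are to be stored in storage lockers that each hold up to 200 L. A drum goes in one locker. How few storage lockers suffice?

7

Total = 180 + 140 + 130 + 120 + 120 + 110 + 100 + 70 + 70 + 70 + 40 = 1150 L.
Lower bound: ⌈1150/200⌉ = 6 storage lockers.
A packing using 7 storage lockers:
  locker 1: 180 = 180
  locker 2: 140 + 40 = 180
  locker 3: 130 + 70 = 200
  locker 4: 120 + 70 = 190
  locker 5: 120 + 70 = 190
  locker 6: 110 = 110
  locker 7: 100 = 100
No arrangement into 6 storage lockers stays within capacity, so 7 is optimal.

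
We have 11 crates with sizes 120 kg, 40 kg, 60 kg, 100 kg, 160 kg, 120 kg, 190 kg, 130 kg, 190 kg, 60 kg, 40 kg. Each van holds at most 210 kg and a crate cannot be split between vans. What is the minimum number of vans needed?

Total = 190 + 190 + 160 + 130 + 120 + 120 + 100 + 60 + 60 + 40 + 40 = 1210 kg.
Lower bound: ⌈1210/210⌉ = 6 vans.
A packing using 7 vans:
  van 1: 190 = 190
  van 2: 190 = 190
  van 3: 160 + 40 = 200
  van 4: 130 + 60 = 190
  van 5: 120 + 60 = 180
  van 6: 120 + 40 = 160
  van 7: 100 = 100
No arrangement into 6 vans stays within capacity, so 7 is optimal.

7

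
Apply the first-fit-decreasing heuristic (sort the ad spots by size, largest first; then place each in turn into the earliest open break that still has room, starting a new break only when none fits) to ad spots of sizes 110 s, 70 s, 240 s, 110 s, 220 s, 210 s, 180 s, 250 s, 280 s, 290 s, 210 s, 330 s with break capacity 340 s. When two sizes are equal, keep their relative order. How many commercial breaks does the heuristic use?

9

Sorted descending: 330, 290, 280, 250, 240, 220, 210, 210, 180, 110, 110, 70.
  330 → break 1 (new)  [load 330/340]
  290 → break 2 (new)  [load 290/340]
  280 → break 3 (new)  [load 280/340]
  250 → break 4 (new)  [load 250/340]
  240 → break 5 (new)  [load 240/340]
  220 → break 6 (new)  [load 220/340]
  210 → break 7 (new)  [load 210/340]
  210 → break 8 (new)  [load 210/340]
  180 → break 9 (new)  [load 180/340]
  110 → break 6  [load 330/340]
  110 → break 7  [load 320/340]
  70 → break 4  [load 320/340]
9 commercial breaks opened.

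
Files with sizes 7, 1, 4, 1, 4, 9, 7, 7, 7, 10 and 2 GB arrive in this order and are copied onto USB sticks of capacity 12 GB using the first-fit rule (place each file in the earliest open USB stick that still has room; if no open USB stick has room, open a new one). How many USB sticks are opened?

  7 → USB stick 1 (new)  [load 7/12]
  1 → USB stick 1  [load 8/12]
  4 → USB stick 1  [load 12/12]
  1 → USB stick 2 (new)  [load 1/12]
  4 → USB stick 2  [load 5/12]
  9 → USB stick 3 (new)  [load 9/12]
  7 → USB stick 2  [load 12/12]
  7 → USB stick 4 (new)  [load 7/12]
  7 → USB stick 5 (new)  [load 7/12]
  10 → USB stick 6 (new)  [load 10/12]
  2 → USB stick 3  [load 11/12]
6 USB sticks opened.

6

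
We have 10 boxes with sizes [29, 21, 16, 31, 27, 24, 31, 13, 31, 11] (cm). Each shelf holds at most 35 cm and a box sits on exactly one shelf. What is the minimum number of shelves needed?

Total = 31 + 31 + 31 + 29 + 27 + 24 + 21 + 16 + 13 + 11 = 234 cm.
Lower bound: ⌈234/35⌉ = 7 shelves.
A packing using 8 shelves:
  shelf 1: 31 = 31
  shelf 2: 31 = 31
  shelf 3: 31 = 31
  shelf 4: 29 = 29
  shelf 5: 27 = 27
  shelf 6: 24 + 11 = 35
  shelf 7: 21 + 13 = 34
  shelf 8: 16 = 16
No arrangement into 7 shelves stays within capacity, so 8 is optimal.

8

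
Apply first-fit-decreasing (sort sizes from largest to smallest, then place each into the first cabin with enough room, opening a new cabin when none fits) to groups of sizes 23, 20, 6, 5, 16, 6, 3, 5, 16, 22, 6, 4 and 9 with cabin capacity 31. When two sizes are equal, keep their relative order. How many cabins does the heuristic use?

Sorted descending: 23, 22, 20, 16, 16, 9, 6, 6, 6, 5, 5, 4, 3.
  23 → cabin 1 (new)  [load 23/31]
  22 → cabin 2 (new)  [load 22/31]
  20 → cabin 3 (new)  [load 20/31]
  16 → cabin 4 (new)  [load 16/31]
  16 → cabin 5 (new)  [load 16/31]
  9 → cabin 2  [load 31/31]
  6 → cabin 1  [load 29/31]
  6 → cabin 3  [load 26/31]
  6 → cabin 4  [load 22/31]
  5 → cabin 3  [load 31/31]
  5 → cabin 4  [load 27/31]
  4 → cabin 4  [load 31/31]
  3 → cabin 5  [load 19/31]
5 cabins opened.

5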